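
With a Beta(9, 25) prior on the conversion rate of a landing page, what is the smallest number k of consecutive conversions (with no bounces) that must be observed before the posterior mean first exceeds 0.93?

k = 324

After k conversions and 0 bounces the posterior is Beta(9+k, 25), with mean (9+k)/(9+25+k).
Set (9+k)/(34+k) > 0.93 and solve: k > (0.93·34 − 9)/(1 − 0.93) = 323.143.
The smallest integer exceeding 323.143 is 324, and checking k=324: (333)/(358) = 0.9302 > 0.93.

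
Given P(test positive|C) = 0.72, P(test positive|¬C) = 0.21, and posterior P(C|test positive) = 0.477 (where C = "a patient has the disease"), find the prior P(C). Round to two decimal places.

P(C) = 0.21

Bayes' rule in odds form gives O(C|E) = O(C)·[P(E|C)/P(E|¬C)], hence O(C) = O(C|E)/LR.
Posterior odds = 0.477/(1−0.477) = 0.9120. LR = 0.72/0.21 = 3.4286.
Prior odds = 0.9120/3.4286 = 0.2660, so P(C) = 0.2660/(1+0.2660) ≈ 0.21.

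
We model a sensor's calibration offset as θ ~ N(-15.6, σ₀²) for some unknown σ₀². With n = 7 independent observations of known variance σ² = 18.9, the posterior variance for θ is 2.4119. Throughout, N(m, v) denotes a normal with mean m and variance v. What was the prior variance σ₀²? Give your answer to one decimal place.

σ₀² = 22.6

Posterior precision equals prior precision plus data precision: 1/σ_n² = 1/σ₀² + n/σ².
So 1/σ₀² = 1/2.4119 − 7/18.9 = 0.414611 − 0.370370 = 0.044241.
Hence σ₀² = 1/0.044241 ≈ 22.6.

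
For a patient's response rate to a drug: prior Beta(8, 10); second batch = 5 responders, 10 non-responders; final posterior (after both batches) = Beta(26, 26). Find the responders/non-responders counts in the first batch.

Because Beta–binomial updating is additive in the counts, the combined data contributed (α_post−α_prior, β_post−β_prior) successes and failures.
Total across both batches: 26−8=18 responders, 26−10=16 non-responders.
Subtract the second batch: 18−5=13 responders and 16−10=6 non-responders.

13 responders and 6 non-responders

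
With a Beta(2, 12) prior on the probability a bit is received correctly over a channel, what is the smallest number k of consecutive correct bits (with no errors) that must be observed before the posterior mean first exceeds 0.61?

k = 17

After k correct bits and 0 errors the posterior is Beta(2+k, 12), with mean (2+k)/(2+12+k).
Set (2+k)/(14+k) > 0.61 and solve: k > (0.61·14 − 2)/(1 − 0.61) = 16.769.
The smallest integer exceeding 16.769 is 17, and checking k=17: (19)/(31) = 0.6129 > 0.61.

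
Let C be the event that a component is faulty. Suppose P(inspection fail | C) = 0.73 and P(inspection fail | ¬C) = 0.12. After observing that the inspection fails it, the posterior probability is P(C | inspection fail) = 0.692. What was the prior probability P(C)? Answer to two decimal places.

P(C) = 0.27

Bayes' rule in odds form gives O(C|E) = O(C)·[P(E|C)/P(E|¬C)], hence O(C) = O(C|E)/LR.
Posterior odds = 0.692/(1−0.692) = 2.2468. LR = 0.73/0.12 = 6.0833.
Prior odds = 2.2468/6.0833 = 0.3693, so P(C) = 0.3693/(1+0.3693) ≈ 0.27.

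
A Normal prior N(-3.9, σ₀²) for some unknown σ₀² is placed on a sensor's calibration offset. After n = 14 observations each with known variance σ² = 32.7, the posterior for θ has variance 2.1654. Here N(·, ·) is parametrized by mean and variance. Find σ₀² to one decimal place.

σ₀² = 29.7

For the Normal–Normal model with known σ², precisions add: τ_n = τ₀ + n/σ².
So 1/σ₀² = 1/2.1654 − 14/32.7 = 0.461808 − 0.428135 = 0.033673.
Hence σ₀² = 1/0.033673 ≈ 29.7.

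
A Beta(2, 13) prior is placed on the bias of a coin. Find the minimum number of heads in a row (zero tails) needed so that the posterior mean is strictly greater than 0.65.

After k heads and 0 tails the posterior is Beta(2+k, 13), with mean (2+k)/(2+13+k).
Set (2+k)/(15+k) > 0.65 and solve: k > (0.65·15 − 2)/(1 − 0.65) = 22.143.
The smallest integer exceeding 22.143 is 23.

k = 23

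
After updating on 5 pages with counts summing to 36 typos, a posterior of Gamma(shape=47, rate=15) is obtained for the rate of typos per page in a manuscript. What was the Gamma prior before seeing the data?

Gamma(shape=11, rate=10)

A Gamma(α, β) prior (rate parametrization) on a Poisson rate with n observations summing to S gives posterior Gamma(α+S, β+n).
So α = 47 − 36 = 11 and β = 15 − 5 = 10.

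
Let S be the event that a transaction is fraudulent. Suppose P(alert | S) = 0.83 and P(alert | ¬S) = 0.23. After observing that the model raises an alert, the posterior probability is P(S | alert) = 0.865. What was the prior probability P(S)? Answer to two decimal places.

In odds form, posterior odds = prior odds × likelihood ratio, so prior odds = posterior odds ÷ LR.
Posterior odds = 0.865/(1−0.865) = 6.4074. LR = 0.83/0.23 = 3.6087.
Prior odds = 6.4074/3.6087 = 1.7755, so P(S) = 1.7755/(1+1.7755) ≈ 0.64.

P(S) = 0.64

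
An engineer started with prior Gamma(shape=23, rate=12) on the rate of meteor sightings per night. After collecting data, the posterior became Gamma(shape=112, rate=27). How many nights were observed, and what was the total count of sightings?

n = 15 nights with total 89 sightings

Gamma–Poisson conjugacy: posterior shape = α + Σxᵢ, posterior rate = β + n.
Matching: Σxᵢ = 112 − 23 = 89 and n = 27 − 12 = 15.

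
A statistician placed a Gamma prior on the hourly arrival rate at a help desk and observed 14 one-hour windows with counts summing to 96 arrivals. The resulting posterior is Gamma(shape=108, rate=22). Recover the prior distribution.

A Gamma(α, β) prior (rate parametrization) on a Poisson rate with n observations summing to S gives posterior Gamma(α+S, β+n).
So α = 108 − 96 = 12 and β = 22 − 14 = 8.

Gamma(shape=12, rate=8)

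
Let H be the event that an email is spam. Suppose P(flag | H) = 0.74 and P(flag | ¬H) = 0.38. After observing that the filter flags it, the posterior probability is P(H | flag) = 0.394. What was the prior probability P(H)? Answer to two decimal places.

P(H) = 0.25

Bayes' rule in odds form gives O(H|E) = O(H)·[P(E|H)/P(E|¬H)], hence O(H) = O(H|E)/LR.
Posterior odds = 0.394/(1−0.394) = 0.6502. LR = 0.74/0.38 = 1.9474.
Prior odds = 0.6502/1.9474 = 0.3339, so P(H) = 0.3339/(1+0.3339) ≈ 0.25.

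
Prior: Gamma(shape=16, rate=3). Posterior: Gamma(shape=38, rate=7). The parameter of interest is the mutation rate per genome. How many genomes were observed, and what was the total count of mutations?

Gamma–Poisson conjugacy: posterior shape = α + Σxᵢ, posterior rate = β + n.
Matching: Σxᵢ = 38 − 16 = 22 and n = 7 − 3 = 4.

n = 4 genomes with total 22 mutations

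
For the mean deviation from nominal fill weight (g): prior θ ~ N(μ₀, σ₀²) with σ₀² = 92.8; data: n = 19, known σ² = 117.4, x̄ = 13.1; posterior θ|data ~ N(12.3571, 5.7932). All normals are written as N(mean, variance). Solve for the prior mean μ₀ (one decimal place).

With known observation variance, the Normal–Normal posterior has precision τ_n = τ₀ + n/σ² and mean μ_n = (τ₀μ₀ + (n/σ²)x̄)/τ_n.
Here τ₀ = 1/92.8 = 0.010776 and τ_data = 19/117.4 = 0.161840, so τ_n = 0.172616.
Rearranging for μ₀: μ₀ = (μ_n·τ_n − τ_data·x̄)/τ₀ = (12.3571·0.172616 − 0.161840·13.1) / 0.010776 = 0.012929/0.010776 ≈ 1.2.

μ₀ = 1.2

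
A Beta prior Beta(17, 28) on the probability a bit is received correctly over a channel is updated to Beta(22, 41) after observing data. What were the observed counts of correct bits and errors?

A Beta(a, b) prior with s successes and f failures in binomial data gives a Beta(a+s, b+f) posterior.
So s = 22 − 17 = 5 and f = 41 − 28 = 13.

5 correct bits and 13 errors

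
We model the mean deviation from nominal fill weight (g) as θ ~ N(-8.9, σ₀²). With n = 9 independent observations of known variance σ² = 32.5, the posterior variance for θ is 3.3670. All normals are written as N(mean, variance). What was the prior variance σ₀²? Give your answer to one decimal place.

σ₀² = 49.8

For the Normal–Normal model with known σ², precisions add: τ_n = τ₀ + n/σ².
So 1/σ₀² = 1/3.3670 − 9/32.5 = 0.297000 − 0.276923 = 0.020077.
Hence σ₀² = 1/0.020077 ≈ 49.8.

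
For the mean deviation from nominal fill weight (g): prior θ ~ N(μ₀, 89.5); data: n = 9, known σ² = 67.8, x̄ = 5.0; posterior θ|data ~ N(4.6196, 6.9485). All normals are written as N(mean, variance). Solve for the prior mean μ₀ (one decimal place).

μ₀ = 0.1

With known observation variance, the Normal–Normal posterior has precision τ_n = τ₀ + n/σ² and mean μ_n = (τ₀μ₀ + (n/σ²)x̄)/τ_n.
Here τ₀ = 1/89.5 = 0.011173 and τ_data = 9/67.8 = 0.132743, so τ_n = 0.143916.
Rearranging for μ₀: μ₀ = (μ_n·τ_n − τ_data·x̄)/τ₀ = (4.6196·0.143916 − 0.132743·5.0) / 0.011173 = 0.001119/0.011173 ≈ 0.1.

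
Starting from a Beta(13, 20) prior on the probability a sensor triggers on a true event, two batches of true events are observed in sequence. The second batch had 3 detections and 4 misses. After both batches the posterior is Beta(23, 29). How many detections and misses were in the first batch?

Sequential conjugate updates are equivalent to a single update on the pooled data, so total successes = posterior α − prior α and total failures = posterior β − prior β.
Total across both batches: 23−13=10 detections, 29−20=9 misses.
Subtract the second batch: 10−3=7 detections and 9−4=5 misses.

7 detections and 5 misses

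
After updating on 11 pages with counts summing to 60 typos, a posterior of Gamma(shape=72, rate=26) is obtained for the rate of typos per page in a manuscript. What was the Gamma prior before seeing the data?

Gamma(shape=12, rate=15)

Gamma–Poisson conjugacy: posterior shape = α + Σxᵢ, posterior rate = β + n.
So α = 72 − 60 = 12 and β = 26 − 11 = 15.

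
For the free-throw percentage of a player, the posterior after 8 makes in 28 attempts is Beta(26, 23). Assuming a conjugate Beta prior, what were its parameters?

Beta(18, 3)

Beta is conjugate to the binomial likelihood: posterior = Beta(α+s, β+f).
So α = 26 − 8 = 18 and β = 23 − 20 = 3.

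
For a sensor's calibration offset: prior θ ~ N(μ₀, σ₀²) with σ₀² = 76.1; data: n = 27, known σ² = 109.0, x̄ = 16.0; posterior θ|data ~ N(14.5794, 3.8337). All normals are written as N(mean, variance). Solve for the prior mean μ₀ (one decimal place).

μ₀ = -12.2

With known observation variance, the Normal–Normal posterior has precision τ_n = τ₀ + n/σ² and mean μ_n = (τ₀μ₀ + (n/σ²)x̄)/τ_n.
Here τ₀ = 1/76.1 = 0.013141 and τ_data = 27/109.0 = 0.247706, so τ_n = 0.260847.
Rearranging for μ₀: μ₀ = (μ_n·τ_n − τ_data·x̄)/τ₀ = (14.5794·0.260847 − 0.247706·16.0) / 0.013141 = -0.160303/0.013141 ≈ -12.2.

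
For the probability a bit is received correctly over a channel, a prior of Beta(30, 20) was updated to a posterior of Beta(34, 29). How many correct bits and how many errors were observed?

Beta is conjugate to the binomial likelihood: posterior = Beta(a+s, b+f).
Match parameters: s=34−30=4, f=29−20=9.

4 correct bits and 9 errors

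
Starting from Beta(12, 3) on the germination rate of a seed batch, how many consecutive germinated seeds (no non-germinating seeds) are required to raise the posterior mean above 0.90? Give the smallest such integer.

After k germinated seeds and 0 non-germinating seeds the posterior is Beta(12+k, 3), with mean (12+k)/(12+3+k).
Set (12+k)/(15+k) > 0.90 and solve: k > (0.90·15 − 12)/(1 − 0.90) = 15.000.
The smallest integer exceeding 15.000 is 16, and checking k=16: (28)/(31) = 0.9032 > 0.90.

k = 16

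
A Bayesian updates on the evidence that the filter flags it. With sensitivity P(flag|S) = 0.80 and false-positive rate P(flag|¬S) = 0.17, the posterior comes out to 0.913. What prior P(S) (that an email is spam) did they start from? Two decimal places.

In odds form, posterior odds = prior odds × likelihood ratio, so prior odds = posterior odds ÷ LR.
Posterior odds = 0.913/(1−0.913) = 10.4943. LR = 0.80/0.17 = 4.7059.
Prior odds = 10.4943/4.7059 = 2.2300, so P(S) = 2.2300/(1+2.2300) ≈ 0.69.

P(S) = 0.69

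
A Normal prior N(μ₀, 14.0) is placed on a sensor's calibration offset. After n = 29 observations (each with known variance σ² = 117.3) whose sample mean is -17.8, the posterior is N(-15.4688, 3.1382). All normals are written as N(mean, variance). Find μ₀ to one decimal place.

μ₀ = -7.4

With known observation variance, the Normal–Normal posterior has precision τ_n = τ₀ + n/σ² and mean μ_n = (τ₀μ₀ + (n/σ²)x̄)/τ_n.
Here τ₀ = 1/14.0 = 0.071429 and τ_data = 29/117.3 = 0.247229, so τ_n = 0.318658.
Rearranging for μ₀: μ₀ = (μ_n·τ_n − τ_data·x̄)/τ₀ = (-15.4688·0.318658 − 0.247229·-17.8) / 0.071429 = -0.528581/0.071429 ≈ -7.4.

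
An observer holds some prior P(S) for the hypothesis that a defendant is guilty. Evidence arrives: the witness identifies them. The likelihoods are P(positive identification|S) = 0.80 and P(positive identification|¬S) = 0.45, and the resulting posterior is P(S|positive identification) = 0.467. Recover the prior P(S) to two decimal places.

P(S) = 0.33

In odds form, posterior odds = prior odds × likelihood ratio, so prior odds = posterior odds ÷ LR.
Posterior odds = 0.467/(1−0.467) = 0.8762. LR = 0.80/0.45 = 1.7778.
Prior odds = 0.8762/1.7778 = 0.4929, so P(S) = 0.4929/(1+0.4929) ≈ 0.33.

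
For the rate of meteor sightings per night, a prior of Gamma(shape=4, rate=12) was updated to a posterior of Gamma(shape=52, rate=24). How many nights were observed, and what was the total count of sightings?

n = 12 nights with total 48 sightings

A Gamma(α, β) prior (rate parametrization) on a Poisson rate with n observations summing to S gives posterior Gamma(α+S, β+n).
Matching: Σxᵢ = 52 − 4 = 48 and n = 24 − 12 = 12.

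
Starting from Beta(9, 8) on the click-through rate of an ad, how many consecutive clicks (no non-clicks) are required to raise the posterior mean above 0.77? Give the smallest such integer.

After k clicks and 0 non-clicks the posterior is Beta(9+k, 8), with mean (9+k)/(9+8+k).
Set (9+k)/(17+k) > 0.77 and solve: k > (0.77·17 − 9)/(1 − 0.77) = 17.783.
The smallest integer exceeding 17.783 is 18, and checking k=18: (27)/(35) = 0.7714 > 0.77.

k = 18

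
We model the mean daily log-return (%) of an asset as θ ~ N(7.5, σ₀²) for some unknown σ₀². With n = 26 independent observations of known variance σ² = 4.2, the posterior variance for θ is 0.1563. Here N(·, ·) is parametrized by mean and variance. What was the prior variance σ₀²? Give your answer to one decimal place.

σ₀² = 4.8

Posterior precision equals prior precision plus data precision: 1/σ_n² = 1/σ₀² + n/σ².
So 1/σ₀² = 1/0.1563 − 26/4.2 = 6.397953 − 6.190476 = 0.207477.
Hence σ₀² = 1/0.207477 ≈ 4.8.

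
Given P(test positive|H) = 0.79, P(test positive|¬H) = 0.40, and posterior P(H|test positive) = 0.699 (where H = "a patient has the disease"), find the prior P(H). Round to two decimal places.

In odds form, posterior odds = prior odds × likelihood ratio, so prior odds = posterior odds ÷ LR.
Posterior odds = 0.699/(1−0.699) = 2.3223. LR = 0.79/0.40 = 1.9750.
Prior odds = 2.3223/1.9750 = 1.1758, so P(H) = 1.1758/(1+1.1758) ≈ 0.54.

P(H) = 0.54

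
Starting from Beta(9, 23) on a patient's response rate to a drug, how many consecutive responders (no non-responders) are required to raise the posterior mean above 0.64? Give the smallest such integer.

After k responders and 0 non-responders the posterior is Beta(9+k, 23), with mean (9+k)/(9+23+k).
Set (9+k)/(32+k) > 0.64 and solve: k > (0.64·32 − 9)/(1 − 0.64) = 31.889.
The smallest integer exceeding 31.889 is 32.

k = 32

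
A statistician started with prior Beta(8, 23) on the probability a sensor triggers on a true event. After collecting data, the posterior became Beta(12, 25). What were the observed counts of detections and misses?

A Beta(α, β) prior with s successes and f failures in binomial data gives a Beta(α+s, β+f) posterior.
Match parameters: s=12−8=4, f=25−23=2.

4 detections and 2 misses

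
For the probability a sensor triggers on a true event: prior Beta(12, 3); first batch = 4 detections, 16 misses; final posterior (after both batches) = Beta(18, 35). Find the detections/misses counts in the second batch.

2 detections and 16 misses

Sequential conjugate updates are equivalent to a single update on the pooled data, so total successes = posterior α − prior α and total failures = posterior β − prior β.
Total across both batches: 18−12=6 detections, 35−3=32 misses.
Subtract the first batch: 6−4=2 detections and 32−16=16 misses.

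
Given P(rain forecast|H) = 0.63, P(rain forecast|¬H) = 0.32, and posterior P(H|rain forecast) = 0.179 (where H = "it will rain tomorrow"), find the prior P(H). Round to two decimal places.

P(H) = 0.10

Bayes' rule in odds form gives O(H|E) = O(H)·[P(E|H)/P(E|¬H)], hence O(H) = O(H|E)/LR.
Posterior odds = 0.179/(1−0.179) = 0.2180. LR = 0.63/0.32 = 1.9688.
Prior odds = 0.2180/1.9688 = 0.1107, so P(H) = 0.1107/(1+0.1107) ≈ 0.10.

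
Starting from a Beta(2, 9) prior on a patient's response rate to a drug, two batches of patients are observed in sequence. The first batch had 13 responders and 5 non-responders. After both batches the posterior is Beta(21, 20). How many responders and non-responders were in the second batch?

6 responders and 6 non-responders

Because Beta–binomial updating is additive in the counts, the combined data contributed (α_post−α_prior, β_post−β_prior) successes and failures.
Total across both batches: 21−2=19 responders, 20−9=11 non-responders.
Subtract the first batch: 19−13=6 responders and 11−5=6 non-responders.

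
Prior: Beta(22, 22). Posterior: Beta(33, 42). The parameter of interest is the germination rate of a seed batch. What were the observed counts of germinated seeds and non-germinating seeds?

11 germinated seeds and 20 non-germinating seeds

A Beta(α, β) prior with s successes and f failures in binomial data gives a Beta(α+s, β+f) posterior.
So s = 33 − 22 = 11 and f = 42 − 22 = 20.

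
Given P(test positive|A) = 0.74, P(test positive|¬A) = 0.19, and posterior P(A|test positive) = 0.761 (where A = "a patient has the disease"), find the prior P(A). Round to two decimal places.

Bayes' rule in odds form gives O(A|E) = O(A)·[P(E|A)/P(E|¬A)], hence O(A) = O(A|E)/LR.
Posterior odds = 0.761/(1−0.761) = 3.1841. LR = 0.74/0.19 = 3.8947.
Prior odds = 3.1841/3.8947 = 0.8175, so P(A) = 0.8175/(1+0.8175) ≈ 0.45.

P(A) = 0.45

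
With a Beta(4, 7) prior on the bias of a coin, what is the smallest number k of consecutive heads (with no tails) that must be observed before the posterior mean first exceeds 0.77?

k = 20

After k heads and 0 tails the posterior is Beta(4+k, 7), with mean (4+k)/(4+7+k).
Set (4+k)/(11+k) > 0.77 and solve: k > (0.77·11 − 4)/(1 − 0.77) = 19.435.
The smallest integer exceeding 19.435 is 20, and checking k=20: (24)/(31) = 0.7742 > 0.77.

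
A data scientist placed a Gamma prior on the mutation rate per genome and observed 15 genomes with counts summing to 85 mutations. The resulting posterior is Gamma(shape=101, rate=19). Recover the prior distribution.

Gamma–Poisson conjugacy: posterior shape = α + Σxᵢ, posterior rate = β + n.
So α = 101 − 85 = 16 and β = 19 − 15 = 4.

Gamma(shape=16, rate=4)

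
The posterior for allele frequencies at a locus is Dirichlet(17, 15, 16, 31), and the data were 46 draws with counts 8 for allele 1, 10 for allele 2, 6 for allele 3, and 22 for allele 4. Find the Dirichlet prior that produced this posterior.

Dirichlet(9, 5, 10, 9)

For a Dirichlet(α) prior with multinomial counts c, the posterior is Dirichlet(α + c) componentwise.
Subtract each count from the matching posterior parameter: 17−8=9, 15−10=5, 16−6=10, 31−22=9.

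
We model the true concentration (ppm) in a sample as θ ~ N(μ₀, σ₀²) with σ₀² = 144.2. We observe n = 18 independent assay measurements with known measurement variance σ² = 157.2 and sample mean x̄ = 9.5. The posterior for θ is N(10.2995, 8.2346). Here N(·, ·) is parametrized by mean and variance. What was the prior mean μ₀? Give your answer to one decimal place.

μ₀ = 23.5

The posterior mean is a precision-weighted average: μ_n = (τ₀μ₀ + τ_data·x̄)/(τ₀+τ_data), with τ₀=1/σ₀² and τ_data=n/σ².
Here τ₀ = 1/144.2 = 0.006935 and τ_data = 18/157.2 = 0.114504, so τ_n = 0.121439.
Rearranging for μ₀: μ₀ = (μ_n·τ_n − τ_data·x̄)/τ₀ = (10.2995·0.121439 − 0.114504·9.5) / 0.006935 = 0.162973/0.006935 ≈ 23.5.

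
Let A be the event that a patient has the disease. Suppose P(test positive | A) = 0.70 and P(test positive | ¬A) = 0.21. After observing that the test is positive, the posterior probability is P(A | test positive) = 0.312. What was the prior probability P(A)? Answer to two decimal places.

P(A) = 0.12

Bayes' rule in odds form gives O(A|E) = O(A)·[P(E|A)/P(E|¬A)], hence O(A) = O(A|E)/LR.
Posterior odds = 0.312/(1−0.312) = 0.4535. LR = 0.70/0.21 = 3.3333.
Prior odds = 0.4535/3.3333 = 0.1361, so P(A) = 0.1361/(1+0.1361) ≈ 0.12.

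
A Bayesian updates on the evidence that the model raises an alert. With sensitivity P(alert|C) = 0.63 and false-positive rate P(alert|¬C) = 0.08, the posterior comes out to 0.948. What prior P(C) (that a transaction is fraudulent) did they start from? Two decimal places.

In odds form, posterior odds = prior odds × likelihood ratio, so prior odds = posterior odds ÷ LR.
Posterior odds = 0.948/(1−0.948) = 18.2308. LR = 0.63/0.08 = 7.8750.
Prior odds = 18.2308/7.8750 = 2.3150, so P(C) = 2.3150/(1+2.3150) ≈ 0.70.

P(C) = 0.70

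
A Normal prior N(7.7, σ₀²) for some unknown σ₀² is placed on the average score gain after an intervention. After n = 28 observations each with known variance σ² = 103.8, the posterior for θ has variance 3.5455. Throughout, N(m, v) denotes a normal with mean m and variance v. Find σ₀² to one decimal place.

σ₀² = 81.3

Posterior precision equals prior precision plus data precision: 1/σ_n² = 1/σ₀² + n/σ².
So 1/σ₀² = 1/3.5455 − 28/103.8 = 0.282048 − 0.269750 = 0.012298.
Hence σ₀² = 1/0.012298 ≈ 81.3.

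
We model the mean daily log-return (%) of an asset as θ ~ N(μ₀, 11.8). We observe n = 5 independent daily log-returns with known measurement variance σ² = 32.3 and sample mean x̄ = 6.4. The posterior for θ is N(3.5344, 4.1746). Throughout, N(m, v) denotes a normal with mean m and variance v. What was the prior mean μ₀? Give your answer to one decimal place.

μ₀ = -1.7

With known observation variance, the Normal–Normal posterior has precision τ_n = τ₀ + n/σ² and mean μ_n = (τ₀μ₀ + (n/σ²)x̄)/τ_n.
Here τ₀ = 1/11.8 = 0.084746 and τ_data = 5/32.3 = 0.154799, so τ_n = 0.239545.
Rearranging for μ₀: μ₀ = (μ_n·τ_n − τ_data·x̄)/τ₀ = (3.5344·0.239545 − 0.154799·6.4) / 0.084746 = -0.144066/0.084746 ≈ -1.7.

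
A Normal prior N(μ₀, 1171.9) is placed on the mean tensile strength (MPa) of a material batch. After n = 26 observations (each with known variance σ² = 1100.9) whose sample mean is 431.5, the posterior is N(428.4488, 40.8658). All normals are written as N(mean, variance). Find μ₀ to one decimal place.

The posterior mean is a precision-weighted average: μ_n = (τ₀μ₀ + τ_data·x̄)/(τ₀+τ_data), with τ₀=1/σ₀² and τ_data=n/σ².
Here τ₀ = 1/1171.9 = 0.000853 and τ_data = 26/1100.9 = 0.023617, so τ_n = 0.024470.
Rearranging for μ₀: μ₀ = (μ_n·τ_n − τ_data·x̄)/τ₀ = (428.4488·0.024470 − 0.023617·431.5) / 0.000853 = 0.293407/0.000853 ≈ 344.0.

μ₀ = 344.0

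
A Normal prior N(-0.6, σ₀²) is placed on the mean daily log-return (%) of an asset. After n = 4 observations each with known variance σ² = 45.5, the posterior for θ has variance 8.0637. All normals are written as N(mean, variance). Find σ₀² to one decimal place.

For the Normal–Normal model with known σ², precisions add: τ_n = τ₀ + n/σ².
So 1/σ₀² = 1/8.0637 − 4/45.5 = 0.124013 − 0.087912 = 0.036101.
Hence σ₀² = 1/0.036101 ≈ 27.7.

σ₀² = 27.7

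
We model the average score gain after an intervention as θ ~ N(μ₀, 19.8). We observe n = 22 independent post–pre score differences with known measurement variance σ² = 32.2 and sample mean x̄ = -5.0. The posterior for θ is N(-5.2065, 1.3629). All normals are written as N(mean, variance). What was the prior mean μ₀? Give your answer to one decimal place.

μ₀ = -8.0

With known observation variance, the Normal–Normal posterior has precision τ_n = τ₀ + n/σ² and mean μ_n = (τ₀μ₀ + (n/σ²)x̄)/τ_n.
Here τ₀ = 1/19.8 = 0.050505 and τ_data = 22/32.2 = 0.683230, so τ_n = 0.733735.
Rearranging for μ₀: μ₀ = (μ_n·τ_n − τ_data·x̄)/τ₀ = (-5.2065·0.733735 − 0.683230·-5.0) / 0.050505 = -0.404041/0.050505 ≈ -8.0.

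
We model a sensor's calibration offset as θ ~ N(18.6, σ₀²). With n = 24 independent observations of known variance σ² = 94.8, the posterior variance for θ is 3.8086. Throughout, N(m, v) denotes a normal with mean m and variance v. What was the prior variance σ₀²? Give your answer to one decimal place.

For the Normal–Normal model with known σ², precisions add: τ_n = τ₀ + n/σ².
So 1/σ₀² = 1/3.8086 − 24/94.8 = 0.262564 − 0.253165 = 0.009399.
Hence σ₀² = 1/0.009399 ≈ 106.4.

σ₀² = 106.4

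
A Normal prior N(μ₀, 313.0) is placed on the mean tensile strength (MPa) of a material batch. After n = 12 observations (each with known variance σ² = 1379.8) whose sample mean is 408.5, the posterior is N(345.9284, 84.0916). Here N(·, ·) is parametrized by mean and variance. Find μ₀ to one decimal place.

The posterior mean is a precision-weighted average: μ_n = (τ₀μ₀ + τ_data·x̄)/(τ₀+τ_data), with τ₀=1/σ₀² and τ_data=n/σ².
Here τ₀ = 1/313.0 = 0.003195 and τ_data = 12/1379.8 = 0.008697, so τ_n = 0.011892.
Rearranging for μ₀: μ₀ = (μ_n·τ_n − τ_data·x̄)/τ₀ = (345.9284·0.011892 − 0.008697·408.5) / 0.003195 = 0.561056/0.003195 ≈ 175.6.

μ₀ = 175.6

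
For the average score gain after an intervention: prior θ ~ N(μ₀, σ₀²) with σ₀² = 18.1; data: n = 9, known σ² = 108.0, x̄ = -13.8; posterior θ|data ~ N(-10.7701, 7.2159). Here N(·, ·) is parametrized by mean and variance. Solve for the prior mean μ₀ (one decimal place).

μ₀ = -6.2

With known observation variance, the Normal–Normal posterior has precision τ_n = τ₀ + n/σ² and mean μ_n = (τ₀μ₀ + (n/σ²)x̄)/τ_n.
Here τ₀ = 1/18.1 = 0.055249 and τ_data = 9/108.0 = 0.083333, so τ_n = 0.138582.
Rearranging for μ₀: μ₀ = (μ_n·τ_n − τ_data·x̄)/τ₀ = (-10.7701·0.138582 − 0.083333·-13.8) / 0.055249 = -0.342547/0.055249 ≈ -6.2.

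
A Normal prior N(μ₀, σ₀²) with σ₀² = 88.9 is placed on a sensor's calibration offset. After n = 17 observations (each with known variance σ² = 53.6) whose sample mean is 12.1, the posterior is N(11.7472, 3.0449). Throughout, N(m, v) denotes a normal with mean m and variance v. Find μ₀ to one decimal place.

With known observation variance, the Normal–Normal posterior has precision τ_n = τ₀ + n/σ² and mean μ_n = (τ₀μ₀ + (n/σ²)x̄)/τ_n.
Here τ₀ = 1/88.9 = 0.011249 and τ_data = 17/53.6 = 0.317164, so τ_n = 0.328413.
Rearranging for μ₀: μ₀ = (μ_n·τ_n − τ_data·x̄)/τ₀ = (11.7472·0.328413 − 0.317164·12.1) / 0.011249 = 0.020249/0.011249 ≈ 1.8.

μ₀ = 1.8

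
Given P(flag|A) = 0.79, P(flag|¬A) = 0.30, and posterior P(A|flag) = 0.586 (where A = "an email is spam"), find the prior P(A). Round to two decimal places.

P(A) = 0.35

Bayes' rule in odds form gives O(A|E) = O(A)·[P(E|A)/P(E|¬A)], hence O(A) = O(A|E)/LR.
Posterior odds = 0.586/(1−0.586) = 1.4155. LR = 0.79/0.30 = 2.6333.
Prior odds = 1.4155/2.6333 = 0.5375, so P(A) = 0.5375/(1+0.5375) ≈ 0.35.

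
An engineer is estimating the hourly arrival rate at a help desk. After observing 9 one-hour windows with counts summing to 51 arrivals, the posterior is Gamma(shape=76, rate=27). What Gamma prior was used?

Gamma(shape=25, rate=18)

A Gamma(α, β) prior (rate parametrization) on a Poisson rate with n observations summing to S gives posterior Gamma(α+S, β+n).
So α = 76 − 51 = 25 and β = 27 − 9 = 18.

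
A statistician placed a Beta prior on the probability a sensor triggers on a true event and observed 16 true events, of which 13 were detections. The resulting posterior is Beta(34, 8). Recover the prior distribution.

Under Beta–binomial conjugacy the posterior parameters are (a+s, b+f).
Subtract the data counts: 34−13=21, 8−3=5.

Beta(21, 5)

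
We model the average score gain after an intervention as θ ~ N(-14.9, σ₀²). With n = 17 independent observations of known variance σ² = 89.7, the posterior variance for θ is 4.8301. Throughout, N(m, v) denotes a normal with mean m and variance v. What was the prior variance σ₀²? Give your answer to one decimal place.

σ₀² = 57.1

Posterior precision equals prior precision plus data precision: 1/σ_n² = 1/σ₀² + n/σ².
So 1/σ₀² = 1/4.8301 − 17/89.7 = 0.207035 − 0.189521 = 0.017514.
Hence σ₀² = 1/0.017514 ≈ 57.1.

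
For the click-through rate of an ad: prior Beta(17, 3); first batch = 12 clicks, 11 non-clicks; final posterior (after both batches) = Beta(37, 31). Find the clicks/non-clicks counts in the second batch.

8 clicks and 17 non-clicks

Because Beta–binomial updating is additive in the counts, the combined data contributed (α_post−α_prior, β_post−β_prior) successes and failures.
Total across both batches: 37−17=20 clicks, 31−3=28 non-clicks.
Subtract the first batch: 20−12=8 clicks and 28−11=17 non-clicks.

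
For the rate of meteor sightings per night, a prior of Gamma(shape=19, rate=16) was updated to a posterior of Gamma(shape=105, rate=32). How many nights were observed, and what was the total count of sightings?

n = 16 nights with total 86 sightings

A Gamma(α, β) prior (rate parametrization) on a Poisson rate with n observations summing to S gives posterior Gamma(α+S, β+n).
Matching: Σxᵢ = 105 − 19 = 86 and n = 32 − 16 = 16.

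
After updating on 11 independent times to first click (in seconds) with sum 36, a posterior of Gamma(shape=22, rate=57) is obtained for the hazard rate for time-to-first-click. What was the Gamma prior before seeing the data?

Gamma(shape=11, rate=21)

For an exponential likelihood with a Gamma(α, β) prior on the rate, n observations with total T give posterior Gamma(α+n, β+T).
So α = 22 − 11 = 11 and β = 57 − 36 = 21.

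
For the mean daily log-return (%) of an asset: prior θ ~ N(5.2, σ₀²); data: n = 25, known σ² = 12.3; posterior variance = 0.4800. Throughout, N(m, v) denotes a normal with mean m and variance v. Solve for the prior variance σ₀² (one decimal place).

σ₀² = 19.7

Posterior precision equals prior precision plus data precision: 1/σ_n² = 1/σ₀² + n/σ².
So 1/σ₀² = 1/0.4800 − 25/12.3 = 2.083333 − 2.032520 = 0.050813.
Hence σ₀² = 1/0.050813 ≈ 19.7.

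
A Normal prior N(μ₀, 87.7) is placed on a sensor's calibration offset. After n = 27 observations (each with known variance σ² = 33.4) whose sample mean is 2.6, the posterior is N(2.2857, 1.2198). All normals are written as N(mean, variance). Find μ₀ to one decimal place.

μ₀ = -20.0

With known observation variance, the Normal–Normal posterior has precision τ_n = τ₀ + n/σ² and mean μ_n = (τ₀μ₀ + (n/σ²)x̄)/τ_n.
Here τ₀ = 1/87.7 = 0.011403 and τ_data = 27/33.4 = 0.808383, so τ_n = 0.819786.
Rearranging for μ₀: μ₀ = (μ_n·τ_n − τ_data·x̄)/τ₀ = (2.2857·0.819786 − 0.808383·2.6) / 0.011403 = -0.228011/0.011403 ≈ -20.0.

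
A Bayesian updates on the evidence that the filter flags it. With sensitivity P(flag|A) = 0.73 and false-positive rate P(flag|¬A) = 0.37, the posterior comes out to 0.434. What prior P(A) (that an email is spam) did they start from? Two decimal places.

In odds form, posterior odds = prior odds × likelihood ratio, so prior odds = posterior odds ÷ LR.
Posterior odds = 0.434/(1−0.434) = 0.7668. LR = 0.73/0.37 = 1.9730.
Prior odds = 0.7668/1.9730 = 0.3886, so P(A) = 0.3886/(1+0.3886) ≈ 0.28.

P(A) = 0.28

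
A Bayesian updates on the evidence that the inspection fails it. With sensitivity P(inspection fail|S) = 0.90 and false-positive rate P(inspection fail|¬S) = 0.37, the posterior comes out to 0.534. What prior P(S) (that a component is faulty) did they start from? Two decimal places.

P(S) = 0.32

In odds form, posterior odds = prior odds × likelihood ratio, so prior odds = posterior odds ÷ LR.
Posterior odds = 0.534/(1−0.534) = 1.1459. LR = 0.90/0.37 = 2.4324.
Prior odds = 1.1459/2.4324 = 0.4711, so P(S) = 0.4711/(1+0.4711) ≈ 0.32.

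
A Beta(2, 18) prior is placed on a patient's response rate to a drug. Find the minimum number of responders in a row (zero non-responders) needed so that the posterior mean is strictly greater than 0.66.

After k responders and 0 non-responders the posterior is Beta(2+k, 18), with mean (2+k)/(2+18+k).
Set (2+k)/(20+k) > 0.66 and solve: k > (0.66·20 − 2)/(1 − 0.66) = 32.941.
The smallest integer exceeding 32.941 is 33.

k = 33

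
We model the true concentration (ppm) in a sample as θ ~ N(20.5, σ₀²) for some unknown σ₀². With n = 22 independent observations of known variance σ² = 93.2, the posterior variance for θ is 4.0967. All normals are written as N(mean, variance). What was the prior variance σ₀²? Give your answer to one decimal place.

For the Normal–Normal model with known σ², precisions add: τ_n = τ₀ + n/σ².
So 1/σ₀² = 1/4.0967 − 22/93.2 = 0.244099 − 0.236052 = 0.008047.
Hence σ₀² = 1/0.008047 ≈ 124.3.

σ₀² = 124.3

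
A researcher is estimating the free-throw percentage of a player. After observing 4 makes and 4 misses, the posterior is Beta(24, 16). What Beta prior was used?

Beta(20, 12)

Under Beta–binomial conjugacy the posterior parameters are (α+s, β+f).
Subtract the data counts: 24−4=20, 16−4=12.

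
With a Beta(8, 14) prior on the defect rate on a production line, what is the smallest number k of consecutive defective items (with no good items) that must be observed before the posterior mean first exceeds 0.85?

After k defective items and 0 good items the posterior is Beta(8+k, 14), with mean (8+k)/(8+14+k).
Set (8+k)/(22+k) > 0.85 and solve: k > (0.85·22 − 8)/(1 − 0.85) = 71.333.
The smallest integer exceeding 71.333 is 72, and checking k=72: (80)/(94) = 0.8511 > 0.85.

k = 72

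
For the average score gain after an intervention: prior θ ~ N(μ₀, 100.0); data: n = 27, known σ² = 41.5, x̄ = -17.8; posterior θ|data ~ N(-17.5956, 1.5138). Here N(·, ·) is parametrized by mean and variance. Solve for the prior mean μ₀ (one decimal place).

μ₀ = -4.3

The posterior mean is a precision-weighted average: μ_n = (τ₀μ₀ + τ_data·x̄)/(τ₀+τ_data), with τ₀=1/σ₀² and τ_data=n/σ².
Here τ₀ = 1/100.0 = 0.010000 and τ_data = 27/41.5 = 0.650602, so τ_n = 0.660602.
Rearranging for μ₀: μ₀ = (μ_n·τ_n − τ_data·x̄)/τ₀ = (-17.5956·0.660602 − 0.650602·-17.8) / 0.010000 = -0.042973/0.010000 ≈ -4.3.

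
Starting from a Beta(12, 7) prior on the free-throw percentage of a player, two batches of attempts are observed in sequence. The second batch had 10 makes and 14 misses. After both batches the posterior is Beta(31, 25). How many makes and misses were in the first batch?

9 makes and 4 misses

Because Beta–binomial updating is additive in the counts, the combined data contributed (α_post−α_prior, β_post−β_prior) successes and failures.
Total across both batches: 31−12=19 makes, 25−7=18 misses.
Subtract the second batch: 19−10=9 makes and 18−14=4 misses.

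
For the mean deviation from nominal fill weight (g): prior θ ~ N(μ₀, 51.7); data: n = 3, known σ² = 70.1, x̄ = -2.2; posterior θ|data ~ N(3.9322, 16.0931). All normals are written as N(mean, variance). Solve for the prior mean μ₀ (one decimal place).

With known observation variance, the Normal–Normal posterior has precision τ_n = τ₀ + n/σ² and mean μ_n = (τ₀μ₀ + (n/σ²)x̄)/τ_n.
Here τ₀ = 1/51.7 = 0.019342 and τ_data = 3/70.1 = 0.042796, so τ_n = 0.062138.
Rearranging for μ₀: μ₀ = (μ_n·τ_n − τ_data·x̄)/τ₀ = (3.9322·0.062138 − 0.042796·-2.2) / 0.019342 = 0.338490/0.019342 ≈ 17.5.

μ₀ = 17.5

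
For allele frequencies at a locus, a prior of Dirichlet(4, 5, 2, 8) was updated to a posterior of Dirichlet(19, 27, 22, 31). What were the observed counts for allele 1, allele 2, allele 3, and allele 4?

For a Dirichlet(α) prior with multinomial counts c, the posterior is Dirichlet(α + c) componentwise.
Counts are posterior − prior componentwise: 19−4=15, 27−5=22, 22−2=20, 31−8=23.

counts (15, 22, 20, 23)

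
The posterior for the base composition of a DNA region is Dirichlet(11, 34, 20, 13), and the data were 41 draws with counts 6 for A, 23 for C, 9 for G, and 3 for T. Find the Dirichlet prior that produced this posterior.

Dirichlet(5, 11, 11, 10)

For a Dirichlet(α) prior with multinomial counts c, the posterior is Dirichlet(α + c) componentwise.
Subtract each count from the matching posterior parameter: 11−6=5, 34−23=11, 20−9=11, 13−3=10.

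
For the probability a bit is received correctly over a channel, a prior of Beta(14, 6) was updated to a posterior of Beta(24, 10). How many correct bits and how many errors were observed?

10 correct bits and 4 errors

Under Beta–binomial conjugacy the posterior parameters are (a+s, b+f).
So s = 24 − 14 = 10 and f = 10 − 6 = 4.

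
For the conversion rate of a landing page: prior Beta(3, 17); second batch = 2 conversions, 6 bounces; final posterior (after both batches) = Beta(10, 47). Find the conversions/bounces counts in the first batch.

Sequential conjugate updates are equivalent to a single update on the pooled data, so total successes = posterior α − prior α and total failures = posterior β − prior β.
Total across both batches: 10−3=7 conversions, 47−17=30 bounces.
Subtract the second batch: 7−2=5 conversions and 30−6=24 bounces.

5 conversions and 24 bounces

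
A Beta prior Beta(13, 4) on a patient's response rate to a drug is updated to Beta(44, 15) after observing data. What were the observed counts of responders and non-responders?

A Beta(α, β) prior with s successes and f failures in binomial data gives a Beta(α+s, β+f) posterior.
So s = 44 − 13 = 31 and f = 15 − 4 = 11.

31 responders and 11 non-responders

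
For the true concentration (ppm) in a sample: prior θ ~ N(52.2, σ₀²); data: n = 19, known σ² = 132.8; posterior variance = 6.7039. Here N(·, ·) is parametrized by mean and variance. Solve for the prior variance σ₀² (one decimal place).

For the Normal–Normal model with known σ², precisions add: τ_n = τ₀ + n/σ².
So 1/σ₀² = 1/6.7039 − 19/132.8 = 0.149167 − 0.143072 = 0.006095.
Hence σ₀² = 1/0.006095 ≈ 164.1.

σ₀² = 164.1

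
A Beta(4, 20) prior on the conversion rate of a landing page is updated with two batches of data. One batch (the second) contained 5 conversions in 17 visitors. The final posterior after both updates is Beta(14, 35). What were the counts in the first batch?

Sequential conjugate updates are equivalent to a single update on the pooled data, so total successes = posterior α − prior α and total failures = posterior β − prior β.
Total across both batches: 14−4=10 conversions, 35−20=15 bounces.
Subtract the second batch: 10−5=5 conversions and 15−12=3 bounces.

5 conversions and 3 bounces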